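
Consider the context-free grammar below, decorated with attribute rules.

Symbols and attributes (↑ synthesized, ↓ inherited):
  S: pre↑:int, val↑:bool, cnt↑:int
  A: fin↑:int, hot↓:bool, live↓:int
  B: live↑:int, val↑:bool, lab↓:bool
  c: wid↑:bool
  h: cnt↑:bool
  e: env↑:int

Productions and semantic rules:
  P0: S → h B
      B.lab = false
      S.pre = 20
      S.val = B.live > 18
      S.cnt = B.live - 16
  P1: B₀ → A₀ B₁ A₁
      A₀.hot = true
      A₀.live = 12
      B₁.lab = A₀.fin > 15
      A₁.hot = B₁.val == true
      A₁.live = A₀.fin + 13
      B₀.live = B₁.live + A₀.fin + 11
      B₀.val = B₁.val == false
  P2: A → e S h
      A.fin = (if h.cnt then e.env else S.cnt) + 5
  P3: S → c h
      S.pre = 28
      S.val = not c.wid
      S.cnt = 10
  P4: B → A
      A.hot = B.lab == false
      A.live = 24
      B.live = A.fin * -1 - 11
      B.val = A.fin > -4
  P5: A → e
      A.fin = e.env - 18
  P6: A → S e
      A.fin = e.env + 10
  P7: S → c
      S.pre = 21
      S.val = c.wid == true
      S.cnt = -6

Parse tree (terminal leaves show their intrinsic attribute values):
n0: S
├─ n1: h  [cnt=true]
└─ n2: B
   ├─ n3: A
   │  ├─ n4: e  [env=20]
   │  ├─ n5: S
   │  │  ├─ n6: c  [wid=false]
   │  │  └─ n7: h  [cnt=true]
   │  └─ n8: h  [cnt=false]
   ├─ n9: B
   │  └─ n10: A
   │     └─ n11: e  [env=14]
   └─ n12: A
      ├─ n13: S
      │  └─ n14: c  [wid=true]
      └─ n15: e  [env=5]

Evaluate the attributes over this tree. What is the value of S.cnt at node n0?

3

1. n1.cnt = true  [terminal]
2. n2.lab = false  [false]
3. n3.hot = true  [true]
4. n3.live = 12  [12]
5. n4.env = 20  [terminal]
6. n6.wid = false  [terminal]
7. n7.cnt = true  [terminal]
8. n5.pre = 28  [28]
9. n5.val = true  [not c.wid]
10. n5.cnt = 10  [10]
11. n8.cnt = false  [terminal]
12. n3.fin = 15  [(if h.cnt then e.env else S.cnt) + 5]
13. n9.lab = false  [A₀.fin > 15]
14. n10.hot = true  [B.lab == false]
15. n10.live = 24  [24]
16. n11.env = 14  [terminal]
17. n10.fin = -4  [e.env - 18]
18. n9.live = -7  [A.fin * -1 - 11]
19. n9.val = false  [A.fin > -4]
20. n12.hot = false  [B₁.val == true]
21. n12.live = 28  [A₀.fin + 13]
22. n14.wid = true  [terminal]
23. n13.pre = 21  [21]
24. n13.val = true  [c.wid == true]
25. n13.cnt = -6  [-6]
26. n15.env = 5  [terminal]
27. n12.fin = 15  [e.env + 10]
28. n2.live = 19  [B₁.live + A₀.fin + 11]
29. n2.val = true  [B₁.val == false]
30. n0.pre = 20  [20]
31. n0.val = true  [B.live > 18]
32. n0.cnt = 3  [B.live - 16]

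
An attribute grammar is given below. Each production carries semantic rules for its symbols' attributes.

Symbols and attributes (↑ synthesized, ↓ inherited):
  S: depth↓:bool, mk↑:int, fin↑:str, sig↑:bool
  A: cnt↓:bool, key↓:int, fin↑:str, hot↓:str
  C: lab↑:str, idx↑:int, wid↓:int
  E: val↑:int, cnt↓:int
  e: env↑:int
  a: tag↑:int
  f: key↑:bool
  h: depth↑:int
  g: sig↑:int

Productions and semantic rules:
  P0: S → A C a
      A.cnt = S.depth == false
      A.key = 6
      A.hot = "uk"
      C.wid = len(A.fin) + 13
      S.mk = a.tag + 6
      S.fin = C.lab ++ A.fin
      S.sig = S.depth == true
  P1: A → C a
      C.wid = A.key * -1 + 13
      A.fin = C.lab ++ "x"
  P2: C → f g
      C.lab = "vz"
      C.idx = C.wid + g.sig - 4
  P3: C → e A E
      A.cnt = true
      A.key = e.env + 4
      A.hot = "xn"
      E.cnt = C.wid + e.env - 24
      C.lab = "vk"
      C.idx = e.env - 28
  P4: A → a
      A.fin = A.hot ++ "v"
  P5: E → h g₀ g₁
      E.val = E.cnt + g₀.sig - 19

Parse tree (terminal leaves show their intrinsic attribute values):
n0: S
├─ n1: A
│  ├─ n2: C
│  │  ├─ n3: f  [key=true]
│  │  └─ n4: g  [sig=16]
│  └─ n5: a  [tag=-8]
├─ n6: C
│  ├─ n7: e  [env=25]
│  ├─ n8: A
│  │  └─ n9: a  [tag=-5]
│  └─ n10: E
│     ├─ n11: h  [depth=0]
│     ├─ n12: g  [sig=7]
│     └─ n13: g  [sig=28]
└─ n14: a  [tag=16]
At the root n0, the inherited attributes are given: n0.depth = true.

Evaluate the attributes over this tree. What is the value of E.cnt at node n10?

1. n0.depth = true  [given at root]
2. n1.cnt = false  [S.depth == false]
3. n1.key = 6  [6]
4. n1.hot = "uk"  ["uk"]
5. n2.wid = 7  [A.key * -1 + 13]
6. n3.key = true  [terminal]
7. n4.sig = 16  [terminal]
8. n2.lab = "vz"  ["vz"]
9. n2.idx = 19  [C.wid + g.sig - 4]
10. n5.tag = -8  [terminal]
11. n1.fin = "vzx"  [C.lab ++ "x"]
12. n6.wid = 16  [len(A.fin) + 13]
13. n7.env = 25  [terminal]
14. n8.cnt = true  [true]
15. n8.key = 29  [e.env + 4]
16. n8.hot = "xn"  ["xn"]
17. n9.tag = -5  [terminal]
18. n8.fin = "xnv"  [A.hot ++ "v"]
19. n10.cnt = 17  [C.wid + e.env - 24]
20. n11.depth = 0  [terminal]
21. n12.sig = 7  [terminal]
22. n13.sig = 28  [terminal]
23. n10.val = 5  [E.cnt + g₀.sig - 19]
24. n6.lab = "vk"  ["vk"]
25. n6.idx = -3  [e.env - 28]
26. n14.tag = 16  [terminal]
27. n0.mk = 22  [a.tag + 6]
28. n0.fin = "vkvzx"  [C.lab ++ A.fin]
29. n0.sig = true  [S.depth == true]

17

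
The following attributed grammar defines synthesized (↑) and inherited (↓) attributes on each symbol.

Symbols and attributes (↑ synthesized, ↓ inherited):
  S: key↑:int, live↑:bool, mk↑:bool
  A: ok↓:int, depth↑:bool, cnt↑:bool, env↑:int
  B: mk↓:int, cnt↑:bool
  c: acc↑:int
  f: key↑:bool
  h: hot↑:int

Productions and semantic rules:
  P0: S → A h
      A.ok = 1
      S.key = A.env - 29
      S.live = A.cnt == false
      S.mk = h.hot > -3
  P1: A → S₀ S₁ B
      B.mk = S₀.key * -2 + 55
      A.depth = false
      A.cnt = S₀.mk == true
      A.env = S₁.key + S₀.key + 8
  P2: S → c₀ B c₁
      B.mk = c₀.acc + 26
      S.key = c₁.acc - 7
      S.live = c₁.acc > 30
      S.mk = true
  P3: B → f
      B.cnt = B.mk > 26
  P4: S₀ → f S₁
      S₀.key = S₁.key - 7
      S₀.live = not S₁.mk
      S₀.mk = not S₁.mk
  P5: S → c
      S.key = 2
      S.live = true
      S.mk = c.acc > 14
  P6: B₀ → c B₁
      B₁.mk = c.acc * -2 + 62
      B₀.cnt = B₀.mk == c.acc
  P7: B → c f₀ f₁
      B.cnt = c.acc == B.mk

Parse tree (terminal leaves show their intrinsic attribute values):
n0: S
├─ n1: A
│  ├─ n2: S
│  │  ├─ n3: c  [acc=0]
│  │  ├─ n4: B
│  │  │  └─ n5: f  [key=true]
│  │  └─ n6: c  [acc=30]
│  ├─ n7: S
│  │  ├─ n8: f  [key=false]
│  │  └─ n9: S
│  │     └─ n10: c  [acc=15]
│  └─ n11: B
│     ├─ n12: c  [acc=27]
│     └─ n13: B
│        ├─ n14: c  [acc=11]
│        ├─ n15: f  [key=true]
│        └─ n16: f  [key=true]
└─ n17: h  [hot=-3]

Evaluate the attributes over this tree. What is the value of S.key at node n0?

-3

1. n1.ok = 1  [1]
2. n3.acc = 0  [terminal]
3. n4.mk = 26  [c₀.acc + 26]
4. n5.key = true  [terminal]
5. n4.cnt = false  [B.mk > 26]
6. n6.acc = 30  [terminal]
7. n2.key = 23  [c₁.acc - 7]
8. n2.live = false  [c₁.acc > 30]
9. n2.mk = true  [true]
10. n8.key = false  [terminal]
11. n10.acc = 15  [terminal]
12. n9.key = 2  [2]
13. n9.live = true  [true]
14. n9.mk = true  [c.acc > 14]
15. n7.key = -5  [S₁.key - 7]
16. n7.live = false  [not S₁.mk]
17. n7.mk = false  [not S₁.mk]
18. n11.mk = 9  [S₀.key * -2 + 55]
19. n12.acc = 27  [terminal]
20. n13.mk = 8  [c.acc * -2 + 62]
21. n14.acc = 11  [terminal]
22. n15.key = true  [terminal]
23. n16.key = true  [terminal]
24. n13.cnt = false  [c.acc == B.mk]
25. n11.cnt = false  [B₀.mk == c.acc]
26. n1.depth = false  [false]
27. n1.cnt = true  [S₀.mk == true]
28. n1.env = 26  [S₁.key + S₀.key + 8]
29. n17.hot = -3  [terminal]
30. n0.key = -3  [A.env - 29]
31. n0.live = false  [A.cnt == false]
32. n0.mk = false  [h.hot > -3]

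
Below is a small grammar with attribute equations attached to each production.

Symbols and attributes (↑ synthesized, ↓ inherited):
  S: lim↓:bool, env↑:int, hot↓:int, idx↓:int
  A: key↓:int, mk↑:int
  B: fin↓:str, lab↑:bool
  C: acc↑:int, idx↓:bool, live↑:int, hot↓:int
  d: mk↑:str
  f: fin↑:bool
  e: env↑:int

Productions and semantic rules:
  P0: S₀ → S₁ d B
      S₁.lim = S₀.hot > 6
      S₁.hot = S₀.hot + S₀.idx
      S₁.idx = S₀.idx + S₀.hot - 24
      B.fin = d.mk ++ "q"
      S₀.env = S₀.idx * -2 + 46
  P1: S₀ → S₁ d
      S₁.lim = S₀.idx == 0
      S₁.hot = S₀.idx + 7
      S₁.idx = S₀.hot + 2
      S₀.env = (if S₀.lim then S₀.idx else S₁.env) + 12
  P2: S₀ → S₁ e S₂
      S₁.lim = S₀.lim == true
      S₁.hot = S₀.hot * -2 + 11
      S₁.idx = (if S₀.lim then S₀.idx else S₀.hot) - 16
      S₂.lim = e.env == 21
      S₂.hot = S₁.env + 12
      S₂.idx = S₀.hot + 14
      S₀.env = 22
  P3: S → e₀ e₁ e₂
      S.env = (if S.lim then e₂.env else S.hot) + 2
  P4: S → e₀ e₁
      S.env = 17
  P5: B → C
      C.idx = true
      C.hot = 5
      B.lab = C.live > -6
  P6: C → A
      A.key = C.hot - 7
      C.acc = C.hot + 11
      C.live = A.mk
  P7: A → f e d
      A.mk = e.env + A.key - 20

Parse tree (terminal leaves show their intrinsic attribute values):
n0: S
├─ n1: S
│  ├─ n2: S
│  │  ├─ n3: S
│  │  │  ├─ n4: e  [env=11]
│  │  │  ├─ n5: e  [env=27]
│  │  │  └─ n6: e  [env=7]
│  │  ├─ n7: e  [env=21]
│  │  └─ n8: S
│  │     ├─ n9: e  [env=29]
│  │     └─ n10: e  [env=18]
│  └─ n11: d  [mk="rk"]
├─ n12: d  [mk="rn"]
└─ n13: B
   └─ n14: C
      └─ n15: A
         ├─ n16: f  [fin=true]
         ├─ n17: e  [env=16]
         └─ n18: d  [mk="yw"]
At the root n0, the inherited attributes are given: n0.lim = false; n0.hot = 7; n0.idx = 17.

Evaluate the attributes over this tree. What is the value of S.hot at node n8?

21

1. n0.lim = false  [given at root]
2. n0.hot = 7  [given at root]
3. n0.idx = 17  [given at root]
4. n1.lim = true  [S₀.hot > 6]
5. n1.hot = 24  [S₀.hot + S₀.idx]
6. n1.idx = 0  [S₀.idx + S₀.hot - 24]
7. n2.lim = true  [S₀.idx == 0]
8. n2.hot = 7  [S₀.idx + 7]
9. n2.idx = 26  [S₀.hot + 2]
10. n3.lim = true  [S₀.lim == true]
11. n3.hot = -3  [S₀.hot * -2 + 11]
12. n3.idx = 10  [(if S₀.lim then S₀.idx else S₀.hot) - 16]
13. n4.env = 11  [terminal]
14. n5.env = 27  [terminal]
15. n6.env = 7  [terminal]
16. n3.env = 9  [(if S.lim then e₂.env else S.hot) + 2]
17. n7.env = 21  [terminal]
18. n8.lim = true  [e.env == 21]
19. n8.hot = 21  [S₁.env + 12]
20. n8.idx = 21  [S₀.hot + 14]
21. n9.env = 29  [terminal]
22. n10.env = 18  [terminal]
23. n8.env = 17  [17]
24. n2.env = 22  [22]
25. n11.mk = "rk"  [terminal]
26. n1.env = 12  [(if S₀.lim then S₀.idx else S₁.env) + 12]
27. n12.mk = "rn"  [terminal]
28. n13.fin = "rnq"  [d.mk ++ "q"]
29. n14.idx = true  [true]
30. n14.hot = 5  [5]
31. n15.key = -2  [C.hot - 7]
32. n16.fin = true  [terminal]
33. n17.env = 16  [terminal]
34. n18.mk = "yw"  [terminal]
35. n15.mk = -6  [e.env + A.key - 20]
36. n14.acc = 16  [C.hot + 11]
37. n14.live = -6  [A.mk]
38. n13.lab = false  [C.live > -6]
39. n0.env = 12  [S₀.idx * -2 + 46]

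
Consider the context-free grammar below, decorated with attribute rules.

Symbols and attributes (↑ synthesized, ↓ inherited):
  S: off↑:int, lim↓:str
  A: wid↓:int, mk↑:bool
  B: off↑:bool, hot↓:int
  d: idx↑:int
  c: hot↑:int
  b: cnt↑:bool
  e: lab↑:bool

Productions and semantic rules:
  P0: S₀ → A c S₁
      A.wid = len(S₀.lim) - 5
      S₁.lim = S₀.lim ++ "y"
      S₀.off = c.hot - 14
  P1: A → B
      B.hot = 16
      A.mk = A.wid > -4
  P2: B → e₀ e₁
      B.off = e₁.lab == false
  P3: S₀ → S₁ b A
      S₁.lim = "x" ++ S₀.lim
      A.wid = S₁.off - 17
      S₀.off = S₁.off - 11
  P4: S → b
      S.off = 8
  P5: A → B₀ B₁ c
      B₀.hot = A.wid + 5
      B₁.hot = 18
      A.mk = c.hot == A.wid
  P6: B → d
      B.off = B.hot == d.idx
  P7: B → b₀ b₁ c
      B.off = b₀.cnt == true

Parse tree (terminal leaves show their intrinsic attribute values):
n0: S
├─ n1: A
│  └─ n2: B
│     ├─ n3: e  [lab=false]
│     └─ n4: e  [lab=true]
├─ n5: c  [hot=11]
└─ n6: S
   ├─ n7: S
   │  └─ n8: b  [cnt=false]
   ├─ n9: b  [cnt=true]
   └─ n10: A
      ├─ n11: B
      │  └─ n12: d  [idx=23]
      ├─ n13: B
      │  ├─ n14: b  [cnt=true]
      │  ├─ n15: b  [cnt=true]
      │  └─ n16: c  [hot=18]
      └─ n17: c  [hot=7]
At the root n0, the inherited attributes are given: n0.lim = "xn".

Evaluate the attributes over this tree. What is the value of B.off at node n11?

1. n0.lim = "xn"  [given at root]
2. n1.wid = -3  [len(S₀.lim) - 5]
3. n2.hot = 16  [16]
4. n3.lab = false  [terminal]
5. n4.lab = true  [terminal]
6. n2.off = false  [e₁.lab == false]
7. n1.mk = true  [A.wid > -4]
8. n5.hot = 11  [terminal]
9. n6.lim = "xny"  [S₀.lim ++ "y"]
10. n7.lim = "xxny"  ["x" ++ S₀.lim]
11. n8.cnt = false  [terminal]
12. n7.off = 8  [8]
13. n9.cnt = true  [terminal]
14. n10.wid = -9  [S₁.off - 17]
15. n11.hot = -4  [A.wid + 5]
16. n12.idx = 23  [terminal]
17. n11.off = false  [B.hot == d.idx]
18. n13.hot = 18  [18]
19. n14.cnt = true  [terminal]
20. n15.cnt = true  [terminal]
21. n16.hot = 18  [terminal]
22. n13.off = true  [b₀.cnt == true]
23. n17.hot = 7  [terminal]
24. n10.mk = false  [c.hot == A.wid]
25. n6.off = -3  [S₁.off - 11]
26. n0.off = -3  [c.hot - 14]

false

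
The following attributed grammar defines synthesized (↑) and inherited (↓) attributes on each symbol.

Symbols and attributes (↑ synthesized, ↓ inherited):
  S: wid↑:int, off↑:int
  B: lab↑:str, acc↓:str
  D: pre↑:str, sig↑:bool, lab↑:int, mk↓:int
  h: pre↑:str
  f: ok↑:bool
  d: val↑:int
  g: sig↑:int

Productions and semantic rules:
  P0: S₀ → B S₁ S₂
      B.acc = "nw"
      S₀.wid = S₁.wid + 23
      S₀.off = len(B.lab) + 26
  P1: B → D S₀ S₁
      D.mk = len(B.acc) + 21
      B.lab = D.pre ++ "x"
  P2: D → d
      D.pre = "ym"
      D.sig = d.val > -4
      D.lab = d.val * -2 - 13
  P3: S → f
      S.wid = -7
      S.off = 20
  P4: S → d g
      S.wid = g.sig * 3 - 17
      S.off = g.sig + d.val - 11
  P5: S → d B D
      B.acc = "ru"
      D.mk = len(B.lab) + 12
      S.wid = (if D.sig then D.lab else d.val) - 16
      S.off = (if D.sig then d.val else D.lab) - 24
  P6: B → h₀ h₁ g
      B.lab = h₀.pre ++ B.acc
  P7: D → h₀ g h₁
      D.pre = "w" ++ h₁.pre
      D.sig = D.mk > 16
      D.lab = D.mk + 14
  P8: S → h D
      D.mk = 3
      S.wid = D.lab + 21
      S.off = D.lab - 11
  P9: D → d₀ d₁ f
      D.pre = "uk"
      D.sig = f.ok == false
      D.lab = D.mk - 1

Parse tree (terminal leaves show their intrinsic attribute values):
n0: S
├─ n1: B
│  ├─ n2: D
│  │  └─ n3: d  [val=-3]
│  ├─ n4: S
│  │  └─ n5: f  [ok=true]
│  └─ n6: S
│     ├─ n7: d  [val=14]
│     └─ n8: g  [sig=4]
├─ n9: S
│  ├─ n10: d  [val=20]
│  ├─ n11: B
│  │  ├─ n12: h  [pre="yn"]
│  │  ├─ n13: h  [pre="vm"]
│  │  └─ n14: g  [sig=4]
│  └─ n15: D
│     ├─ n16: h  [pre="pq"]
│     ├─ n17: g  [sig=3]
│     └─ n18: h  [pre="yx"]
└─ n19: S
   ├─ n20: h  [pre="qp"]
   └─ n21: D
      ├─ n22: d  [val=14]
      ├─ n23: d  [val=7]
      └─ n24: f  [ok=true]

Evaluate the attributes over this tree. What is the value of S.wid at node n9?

4

1. n1.acc = "nw"  ["nw"]
2. n2.mk = 23  [len(B.acc) + 21]
3. n3.val = -3  [terminal]
4. n2.pre = "ym"  ["ym"]
5. n2.sig = true  [d.val > -4]
6. n2.lab = -7  [d.val * -2 - 13]
7. n5.ok = true  [terminal]
8. n4.wid = -7  [-7]
9. n4.off = 20  [20]
10. n7.val = 14  [terminal]
11. n8.sig = 4  [terminal]
12. n6.wid = -5  [g.sig * 3 - 17]
13. n6.off = 7  [g.sig + d.val - 11]
14. n1.lab = "ymx"  [D.pre ++ "x"]
15. n10.val = 20  [terminal]
16. n11.acc = "ru"  ["ru"]
17. n12.pre = "yn"  [terminal]
18. n13.pre = "vm"  [terminal]
19. n14.sig = 4  [terminal]
20. n11.lab = "ynru"  [h₀.pre ++ B.acc]
21. n15.mk = 16  [len(B.lab) + 12]
22. n16.pre = "pq"  [terminal]
23. n17.sig = 3  [terminal]
24. n18.pre = "yx"  [terminal]
25. n15.pre = "wyx"  ["w" ++ h₁.pre]
26. n15.sig = false  [D.mk > 16]
27. n15.lab = 30  [D.mk + 14]
28. n9.wid = 4  [(if D.sig then D.lab else d.val) - 16]
29. n9.off = 6  [(if D.sig then d.val else D.lab) - 24]
30. n20.pre = "qp"  [terminal]
31. n21.mk = 3  [3]
32. n22.val = 14  [terminal]
33. n23.val = 7  [terminal]
34. n24.ok = true  [terminal]
35. n21.pre = "uk"  ["uk"]
36. n21.sig = false  [f.ok == false]
37. n21.lab = 2  [D.mk - 1]
38. n19.wid = 23  [D.lab + 21]
39. n19.off = -9  [D.lab - 11]
40. n0.wid = 27  [S₁.wid + 23]
41. n0.off = 29  [len(B.lab) + 26]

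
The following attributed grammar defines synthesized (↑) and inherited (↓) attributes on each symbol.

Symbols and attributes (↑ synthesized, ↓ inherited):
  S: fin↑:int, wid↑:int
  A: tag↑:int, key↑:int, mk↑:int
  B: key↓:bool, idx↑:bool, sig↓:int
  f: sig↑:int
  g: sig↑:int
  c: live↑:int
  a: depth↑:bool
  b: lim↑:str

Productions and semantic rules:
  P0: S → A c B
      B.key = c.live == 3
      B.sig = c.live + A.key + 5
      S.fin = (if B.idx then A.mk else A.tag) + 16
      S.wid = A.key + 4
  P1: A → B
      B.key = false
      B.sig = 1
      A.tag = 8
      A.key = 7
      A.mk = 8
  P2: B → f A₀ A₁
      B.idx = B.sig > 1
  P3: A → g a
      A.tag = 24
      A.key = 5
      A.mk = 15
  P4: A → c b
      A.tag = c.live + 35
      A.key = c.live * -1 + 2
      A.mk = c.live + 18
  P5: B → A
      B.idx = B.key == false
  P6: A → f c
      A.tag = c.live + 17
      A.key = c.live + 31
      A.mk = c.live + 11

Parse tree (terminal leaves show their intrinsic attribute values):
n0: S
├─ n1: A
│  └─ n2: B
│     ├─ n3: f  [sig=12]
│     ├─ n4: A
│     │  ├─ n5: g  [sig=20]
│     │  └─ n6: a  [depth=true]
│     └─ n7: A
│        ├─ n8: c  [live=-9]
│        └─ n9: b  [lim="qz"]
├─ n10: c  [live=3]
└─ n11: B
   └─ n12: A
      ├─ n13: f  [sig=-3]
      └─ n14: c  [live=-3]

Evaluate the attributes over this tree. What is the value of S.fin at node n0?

1. n2.key = false  [false]
2. n2.sig = 1  [1]
3. n3.sig = 12  [terminal]
4. n5.sig = 20  [terminal]
5. n6.depth = true  [terminal]
6. n4.tag = 24  [24]
7. n4.key = 5  [5]
8. n4.mk = 15  [15]
9. n8.live = -9  [terminal]
10. n9.lim = "qz"  [terminal]
11. n7.tag = 26  [c.live + 35]
12. n7.key = 11  [c.live * -1 + 2]
13. n7.mk = 9  [c.live + 18]
14. n2.idx = false  [B.sig > 1]
15. n1.tag = 8  [8]
16. n1.key = 7  [7]
17. n1.mk = 8  [8]
18. n10.live = 3  [terminal]
19. n11.key = true  [c.live == 3]
20. n11.sig = 15  [c.live + A.key + 5]
21. n13.sig = -3  [terminal]
22. n14.live = -3  [terminal]
23. n12.tag = 14  [c.live + 17]
24. n12.key = 28  [c.live + 31]
25. n12.mk = 8  [c.live + 11]
26. n11.idx = false  [B.key == false]
27. n0.fin = 24  [(if B.idx then A.mk else A.tag) + 16]
28. n0.wid = 11  [A.key + 4]

24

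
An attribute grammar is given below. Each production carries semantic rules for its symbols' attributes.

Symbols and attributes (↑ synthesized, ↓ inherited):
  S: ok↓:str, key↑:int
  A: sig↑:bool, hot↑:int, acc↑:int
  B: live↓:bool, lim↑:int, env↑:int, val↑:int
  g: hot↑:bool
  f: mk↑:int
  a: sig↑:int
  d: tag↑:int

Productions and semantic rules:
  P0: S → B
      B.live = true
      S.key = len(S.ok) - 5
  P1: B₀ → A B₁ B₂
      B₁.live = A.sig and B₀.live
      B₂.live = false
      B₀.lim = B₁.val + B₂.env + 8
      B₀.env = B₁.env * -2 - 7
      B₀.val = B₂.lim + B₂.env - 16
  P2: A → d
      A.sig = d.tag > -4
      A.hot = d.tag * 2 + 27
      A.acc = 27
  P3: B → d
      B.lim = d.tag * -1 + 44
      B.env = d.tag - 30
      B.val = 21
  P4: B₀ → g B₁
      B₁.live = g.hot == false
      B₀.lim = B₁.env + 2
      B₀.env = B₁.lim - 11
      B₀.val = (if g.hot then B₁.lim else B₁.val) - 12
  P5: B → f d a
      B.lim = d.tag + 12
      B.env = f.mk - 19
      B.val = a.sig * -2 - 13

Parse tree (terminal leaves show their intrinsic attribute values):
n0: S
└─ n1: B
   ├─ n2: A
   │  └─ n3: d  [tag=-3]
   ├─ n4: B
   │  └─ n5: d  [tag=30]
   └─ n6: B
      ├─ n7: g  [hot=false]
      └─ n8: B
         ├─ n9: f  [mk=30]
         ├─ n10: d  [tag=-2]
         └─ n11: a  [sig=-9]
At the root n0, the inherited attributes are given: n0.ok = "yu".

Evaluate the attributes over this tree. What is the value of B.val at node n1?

-4

1. n0.ok = "yu"  [given at root]
2. n1.live = true  [true]
3. n3.tag = -3  [terminal]
4. n2.sig = true  [d.tag > -4]
5. n2.hot = 21  [d.tag * 2 + 27]
6. n2.acc = 27  [27]
7. n4.live = true  [A.sig and B₀.live]
8. n5.tag = 30  [terminal]
9. n4.lim = 14  [d.tag * -1 + 44]
10. n4.env = 0  [d.tag - 30]
11. n4.val = 21  [21]
12. n6.live = false  [false]
13. n7.hot = false  [terminal]
14. n8.live = true  [g.hot == false]
15. n9.mk = 30  [terminal]
16. n10.tag = -2  [terminal]
17. n11.sig = -9  [terminal]
18. n8.lim = 10  [d.tag + 12]
19. n8.env = 11  [f.mk - 19]
20. n8.val = 5  [a.sig * -2 - 13]
21. n6.lim = 13  [B₁.env + 2]
22. n6.env = -1  [B₁.lim - 11]
23. n6.val = -7  [(if g.hot then B₁.lim else B₁.val) - 12]
24. n1.lim = 28  [B₁.val + B₂.env + 8]
25. n1.env = -7  [B₁.env * -2 - 7]
26. n1.val = -4  [B₂.lim + B₂.env - 16]
27. n0.key = -3  [len(S.ok) - 5]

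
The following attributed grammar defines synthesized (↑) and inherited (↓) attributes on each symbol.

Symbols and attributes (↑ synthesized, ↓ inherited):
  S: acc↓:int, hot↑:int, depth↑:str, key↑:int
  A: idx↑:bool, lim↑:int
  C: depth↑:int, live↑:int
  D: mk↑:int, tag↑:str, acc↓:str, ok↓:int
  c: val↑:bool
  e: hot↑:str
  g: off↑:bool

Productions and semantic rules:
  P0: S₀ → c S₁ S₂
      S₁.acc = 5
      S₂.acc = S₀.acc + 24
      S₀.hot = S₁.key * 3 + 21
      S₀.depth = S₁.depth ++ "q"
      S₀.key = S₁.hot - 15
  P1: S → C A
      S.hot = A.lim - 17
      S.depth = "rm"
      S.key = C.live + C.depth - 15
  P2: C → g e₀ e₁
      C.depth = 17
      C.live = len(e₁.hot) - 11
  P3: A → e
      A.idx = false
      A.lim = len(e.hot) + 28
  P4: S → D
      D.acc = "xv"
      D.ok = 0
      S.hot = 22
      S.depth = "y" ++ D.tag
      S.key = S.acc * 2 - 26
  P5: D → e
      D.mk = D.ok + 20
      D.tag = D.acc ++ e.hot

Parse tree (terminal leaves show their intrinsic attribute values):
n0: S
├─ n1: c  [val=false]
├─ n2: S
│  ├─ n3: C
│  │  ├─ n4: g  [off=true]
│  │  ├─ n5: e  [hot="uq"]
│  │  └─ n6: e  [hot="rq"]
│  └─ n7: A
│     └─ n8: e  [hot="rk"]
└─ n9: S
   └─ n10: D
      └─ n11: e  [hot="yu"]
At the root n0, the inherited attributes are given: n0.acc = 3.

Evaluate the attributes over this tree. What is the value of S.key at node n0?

-2

1. n0.acc = 3  [given at root]
2. n1.val = false  [terminal]
3. n2.acc = 5  [5]
4. n4.off = true  [terminal]
5. n5.hot = "uq"  [terminal]
6. n6.hot = "rq"  [terminal]
7. n3.depth = 17  [17]
8. n3.live = -9  [len(e₁.hot) - 11]
9. n8.hot = "rk"  [terminal]
10. n7.idx = false  [false]
11. n7.lim = 30  [len(e.hot) + 28]
12. n2.hot = 13  [A.lim - 17]
13. n2.depth = "rm"  ["rm"]
14. n2.key = -7  [C.live + C.depth - 15]
15. n9.acc = 27  [S₀.acc + 24]
16. n10.acc = "xv"  ["xv"]
17. n10.ok = 0  [0]
18. n11.hot = "yu"  [terminal]
19. n10.mk = 20  [D.ok + 20]
20. n10.tag = "xvyu"  [D.acc ++ e.hot]
21. n9.hot = 22  [22]
22. n9.depth = "yxvyu"  ["y" ++ D.tag]
23. n9.key = 28  [S.acc * 2 - 26]
24. n0.hot = 0  [S₁.key * 3 + 21]
25. n0.depth = "rmq"  [S₁.depth ++ "q"]
26. n0.key = -2  [S₁.hot - 15]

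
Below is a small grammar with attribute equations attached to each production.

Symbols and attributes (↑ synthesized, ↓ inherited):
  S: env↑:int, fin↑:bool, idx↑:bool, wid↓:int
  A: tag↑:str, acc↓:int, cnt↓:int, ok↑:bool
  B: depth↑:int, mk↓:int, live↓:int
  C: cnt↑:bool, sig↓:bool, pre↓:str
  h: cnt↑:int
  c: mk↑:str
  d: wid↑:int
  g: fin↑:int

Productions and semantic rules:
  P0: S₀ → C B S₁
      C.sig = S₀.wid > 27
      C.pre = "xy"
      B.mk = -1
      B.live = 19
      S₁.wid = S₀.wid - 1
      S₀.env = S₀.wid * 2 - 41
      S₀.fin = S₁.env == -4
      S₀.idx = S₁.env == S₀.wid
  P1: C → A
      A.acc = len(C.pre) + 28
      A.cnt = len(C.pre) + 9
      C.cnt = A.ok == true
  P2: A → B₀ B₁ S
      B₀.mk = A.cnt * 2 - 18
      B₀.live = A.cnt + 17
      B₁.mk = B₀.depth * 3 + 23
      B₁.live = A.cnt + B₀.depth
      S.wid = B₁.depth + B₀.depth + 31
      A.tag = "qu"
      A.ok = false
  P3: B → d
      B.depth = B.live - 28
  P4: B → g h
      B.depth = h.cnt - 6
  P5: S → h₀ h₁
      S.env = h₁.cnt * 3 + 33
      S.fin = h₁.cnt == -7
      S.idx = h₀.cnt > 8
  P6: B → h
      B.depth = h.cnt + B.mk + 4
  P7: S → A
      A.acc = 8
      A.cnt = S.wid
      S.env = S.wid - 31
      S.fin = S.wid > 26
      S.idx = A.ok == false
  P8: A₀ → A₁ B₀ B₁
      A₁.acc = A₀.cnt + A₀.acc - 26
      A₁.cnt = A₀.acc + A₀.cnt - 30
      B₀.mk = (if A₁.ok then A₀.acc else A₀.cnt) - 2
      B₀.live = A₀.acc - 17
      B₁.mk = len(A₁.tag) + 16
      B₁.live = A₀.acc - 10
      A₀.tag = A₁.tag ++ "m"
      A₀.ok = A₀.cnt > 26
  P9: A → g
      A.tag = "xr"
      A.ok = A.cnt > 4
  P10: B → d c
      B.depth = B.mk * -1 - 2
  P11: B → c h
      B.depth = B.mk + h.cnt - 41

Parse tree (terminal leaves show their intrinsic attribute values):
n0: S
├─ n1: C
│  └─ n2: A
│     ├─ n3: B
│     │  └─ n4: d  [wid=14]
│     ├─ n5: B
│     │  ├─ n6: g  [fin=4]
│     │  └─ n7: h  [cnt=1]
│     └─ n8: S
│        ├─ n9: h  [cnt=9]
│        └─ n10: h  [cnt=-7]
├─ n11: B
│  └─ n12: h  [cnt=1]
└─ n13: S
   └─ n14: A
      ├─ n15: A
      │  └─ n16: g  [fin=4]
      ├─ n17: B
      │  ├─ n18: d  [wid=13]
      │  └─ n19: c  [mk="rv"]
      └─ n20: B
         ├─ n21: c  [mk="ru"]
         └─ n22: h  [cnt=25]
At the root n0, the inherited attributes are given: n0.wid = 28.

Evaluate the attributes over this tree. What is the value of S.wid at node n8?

1. n0.wid = 28  [given at root]
2. n1.sig = true  [S₀.wid > 27]
3. n1.pre = "xy"  ["xy"]
4. n2.acc = 30  [len(C.pre) + 28]
5. n2.cnt = 11  [len(C.pre) + 9]
6. n3.mk = 4  [A.cnt * 2 - 18]
7. n3.live = 28  [A.cnt + 17]
8. n4.wid = 14  [terminal]
9. n3.depth = 0  [B.live - 28]
10. n5.mk = 23  [B₀.depth * 3 + 23]
11. n5.live = 11  [A.cnt + B₀.depth]
12. n6.fin = 4  [terminal]
13. n7.cnt = 1  [terminal]
14. n5.depth = -5  [h.cnt - 6]
15. n8.wid = 26  [B₁.depth + B₀.depth + 31]
16. n9.cnt = 9  [terminal]
17. n10.cnt = -7  [terminal]
18. n8.env = 12  [h₁.cnt * 3 + 33]
19. n8.fin = true  [h₁.cnt == -7]
20. n8.idx = true  [h₀.cnt > 8]
21. n2.tag = "qu"  ["qu"]
22. n2.ok = false  [false]
23. n1.cnt = false  [A.ok == true]
24. n11.mk = -1  [-1]
25. n11.live = 19  [19]
26. n12.cnt = 1  [terminal]
27. n11.depth = 4  [h.cnt + B.mk + 4]
28. n13.wid = 27  [S₀.wid - 1]
29. n14.acc = 8  [8]
30. n14.cnt = 27  [S.wid]
31. n15.acc = 9  [A₀.cnt + A₀.acc - 26]
32. n15.cnt = 5  [A₀.acc + A₀.cnt - 30]
33. n16.fin = 4  [terminal]
34. n15.tag = "xr"  ["xr"]
35. n15.ok = true  [A.cnt > 4]
36. n17.mk = 6  [(if A₁.ok then A₀.acc else A₀.cnt) - 2]
37. n17.live = -9  [A₀.acc - 17]
38. n18.wid = 13  [terminal]
39. n19.mk = "rv"  [terminal]
40. n17.depth = -8  [B.mk * -1 - 2]
41. n20.mk = 18  [len(A₁.tag) + 16]
42. n20.live = -2  [A₀.acc - 10]
43. n21.mk = "ru"  [terminal]
44. n22.cnt = 25  [terminal]
45. n20.depth = 2  [B.mk + h.cnt - 41]
46. n14.tag = "xrm"  [A₁.tag ++ "m"]
47. n14.ok = true  [A₀.cnt > 26]
48. n13.env = -4  [S.wid - 31]
49. n13.fin = true  [S.wid > 26]
50. n13.idx = false  [A.ok == false]
51. n0.env = 15  [S₀.wid * 2 - 41]
52. n0.fin = true  [S₁.env == -4]
53. n0.idx = false  [S₁.env == S₀.wid]

26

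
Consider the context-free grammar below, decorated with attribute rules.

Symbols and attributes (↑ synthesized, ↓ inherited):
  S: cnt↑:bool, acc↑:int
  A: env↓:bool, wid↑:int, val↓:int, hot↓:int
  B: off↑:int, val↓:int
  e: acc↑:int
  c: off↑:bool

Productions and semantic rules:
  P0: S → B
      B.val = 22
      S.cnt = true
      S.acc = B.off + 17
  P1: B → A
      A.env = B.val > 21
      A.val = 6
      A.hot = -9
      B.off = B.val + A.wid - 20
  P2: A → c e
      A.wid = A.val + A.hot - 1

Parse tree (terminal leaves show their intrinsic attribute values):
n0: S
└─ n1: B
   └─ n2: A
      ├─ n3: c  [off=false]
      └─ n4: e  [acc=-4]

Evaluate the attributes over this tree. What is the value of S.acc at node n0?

1. n1.val = 22  [22]
2. n2.env = true  [B.val > 21]
3. n2.val = 6  [6]
4. n2.hot = -9  [-9]
5. n3.off = false  [terminal]
6. n4.acc = -4  [terminal]
7. n2.wid = -4  [A.val + A.hot - 1]
8. n1.off = -2  [B.val + A.wid - 20]
9. n0.cnt = true  [true]
10. n0.acc = 15  [B.off + 17]

15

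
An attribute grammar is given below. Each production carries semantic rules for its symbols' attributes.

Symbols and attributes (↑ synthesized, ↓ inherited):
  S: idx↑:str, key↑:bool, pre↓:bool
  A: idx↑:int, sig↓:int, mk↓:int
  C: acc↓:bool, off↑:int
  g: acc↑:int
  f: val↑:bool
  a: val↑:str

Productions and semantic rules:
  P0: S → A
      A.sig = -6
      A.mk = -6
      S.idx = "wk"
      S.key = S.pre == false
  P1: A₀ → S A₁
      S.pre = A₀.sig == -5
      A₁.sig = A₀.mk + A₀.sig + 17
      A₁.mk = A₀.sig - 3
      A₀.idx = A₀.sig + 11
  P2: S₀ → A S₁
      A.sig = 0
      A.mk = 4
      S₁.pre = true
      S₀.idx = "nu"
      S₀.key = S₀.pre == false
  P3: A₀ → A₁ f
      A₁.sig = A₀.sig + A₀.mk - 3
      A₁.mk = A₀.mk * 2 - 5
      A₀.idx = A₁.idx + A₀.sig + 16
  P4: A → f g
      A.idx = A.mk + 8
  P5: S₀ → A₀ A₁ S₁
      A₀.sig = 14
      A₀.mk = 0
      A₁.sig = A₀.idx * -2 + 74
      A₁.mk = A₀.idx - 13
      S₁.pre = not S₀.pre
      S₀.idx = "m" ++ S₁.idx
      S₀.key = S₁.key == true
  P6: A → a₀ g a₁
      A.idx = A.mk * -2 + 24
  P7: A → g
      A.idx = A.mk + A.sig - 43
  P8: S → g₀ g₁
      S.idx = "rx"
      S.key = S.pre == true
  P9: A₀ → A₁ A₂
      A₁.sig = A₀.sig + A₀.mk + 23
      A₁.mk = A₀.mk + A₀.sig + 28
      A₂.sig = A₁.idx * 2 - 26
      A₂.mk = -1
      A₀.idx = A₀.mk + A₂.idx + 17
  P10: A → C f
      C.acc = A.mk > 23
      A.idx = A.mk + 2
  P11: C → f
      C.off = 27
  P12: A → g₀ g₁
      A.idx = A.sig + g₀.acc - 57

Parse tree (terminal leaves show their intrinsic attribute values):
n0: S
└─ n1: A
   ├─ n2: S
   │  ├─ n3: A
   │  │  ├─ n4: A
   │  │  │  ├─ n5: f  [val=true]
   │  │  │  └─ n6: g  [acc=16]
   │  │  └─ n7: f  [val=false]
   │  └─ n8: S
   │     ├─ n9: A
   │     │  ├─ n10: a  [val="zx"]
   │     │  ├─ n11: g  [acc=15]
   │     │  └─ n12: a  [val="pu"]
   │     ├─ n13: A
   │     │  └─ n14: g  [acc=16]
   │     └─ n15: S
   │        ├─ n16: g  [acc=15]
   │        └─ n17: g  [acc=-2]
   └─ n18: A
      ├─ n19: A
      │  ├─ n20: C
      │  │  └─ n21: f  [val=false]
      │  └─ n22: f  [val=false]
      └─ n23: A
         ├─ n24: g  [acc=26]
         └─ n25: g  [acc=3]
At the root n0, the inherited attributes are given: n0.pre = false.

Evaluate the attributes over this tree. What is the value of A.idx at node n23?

-5

1. n0.pre = false  [given at root]
2. n1.sig = -6  [-6]
3. n1.mk = -6  [-6]
4. n2.pre = false  [A₀.sig == -5]
5. n3.sig = 0  [0]
6. n3.mk = 4  [4]
7. n4.sig = 1  [A₀.sig + A₀.mk - 3]
8. n4.mk = 3  [A₀.mk * 2 - 5]
9. n5.val = true  [terminal]
10. n6.acc = 16  [terminal]
11. n4.idx = 11  [A.mk + 8]
12. n7.val = false  [terminal]
13. n3.idx = 27  [A₁.idx + A₀.sig + 16]
14. n8.pre = true  [true]
15. n9.sig = 14  [14]
16. n9.mk = 0  [0]
17. n10.val = "zx"  [terminal]
18. n11.acc = 15  [terminal]
19. n12.val = "pu"  [terminal]
20. n9.idx = 24  [A.mk * -2 + 24]
21. n13.sig = 26  [A₀.idx * -2 + 74]
22. n13.mk = 11  [A₀.idx - 13]
23. n14.acc = 16  [terminal]
24. n13.idx = -6  [A.mk + A.sig - 43]
25. n15.pre = false  [not S₀.pre]
26. n16.acc = 15  [terminal]
27. n17.acc = -2  [terminal]
28. n15.idx = "rx"  ["rx"]
29. n15.key = false  [S.pre == true]
30. n8.idx = "mrx"  ["m" ++ S₁.idx]
31. n8.key = false  [S₁.key == true]
32. n2.idx = "nu"  ["nu"]
33. n2.key = true  [S₀.pre == false]
34. n18.sig = 5  [A₀.mk + A₀.sig + 17]
35. n18.mk = -9  [A₀.sig - 3]
36. n19.sig = 19  [A₀.sig + A₀.mk + 23]
37. n19.mk = 24  [A₀.mk + A₀.sig + 28]
38. n20.acc = true  [A.mk > 23]
39. n21.val = false  [terminal]
40. n20.off = 27  [27]
41. n22.val = false  [terminal]
42. n19.idx = 26  [A.mk + 2]
43. n23.sig = 26  [A₁.idx * 2 - 26]
44. n23.mk = -1  [-1]
45. n24.acc = 26  [terminal]
46. n25.acc = 3  [terminal]
47. n23.idx = -5  [A.sig + g₀.acc - 57]
48. n18.idx = 3  [A₀.mk + A₂.idx + 17]
49. n1.idx = 5  [A₀.sig + 11]
50. n0.idx = "wk"  ["wk"]
51. n0.key = true  [S.pre == false]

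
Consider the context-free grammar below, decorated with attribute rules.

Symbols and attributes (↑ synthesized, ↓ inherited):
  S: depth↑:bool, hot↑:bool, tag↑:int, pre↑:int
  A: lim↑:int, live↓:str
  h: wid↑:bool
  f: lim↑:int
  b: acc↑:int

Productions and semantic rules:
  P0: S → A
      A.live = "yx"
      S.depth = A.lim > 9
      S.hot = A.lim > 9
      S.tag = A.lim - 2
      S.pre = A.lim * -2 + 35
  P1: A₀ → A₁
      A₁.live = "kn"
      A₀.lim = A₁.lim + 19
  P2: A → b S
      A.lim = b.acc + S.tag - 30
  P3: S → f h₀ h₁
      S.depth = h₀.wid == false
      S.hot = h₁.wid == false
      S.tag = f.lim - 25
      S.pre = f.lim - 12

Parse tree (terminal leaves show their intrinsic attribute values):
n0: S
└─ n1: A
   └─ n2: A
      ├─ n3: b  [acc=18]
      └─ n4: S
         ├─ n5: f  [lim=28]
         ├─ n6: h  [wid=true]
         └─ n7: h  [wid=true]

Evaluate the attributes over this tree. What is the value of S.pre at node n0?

15

1. n1.live = "yx"  ["yx"]
2. n2.live = "kn"  ["kn"]
3. n3.acc = 18  [terminal]
4. n5.lim = 28  [terminal]
5. n6.wid = true  [terminal]
6. n7.wid = true  [terminal]
7. n4.depth = false  [h₀.wid == false]
8. n4.hot = false  [h₁.wid == false]
9. n4.tag = 3  [f.lim - 25]
10. n4.pre = 16  [f.lim - 12]
11. n2.lim = -9  [b.acc + S.tag - 30]
12. n1.lim = 10  [A₁.lim + 19]
13. n0.depth = true  [A.lim > 9]
14. n0.hot = true  [A.lim > 9]
15. n0.tag = 8  [A.lim - 2]
16. n0.pre = 15  [A.lim * -2 + 35]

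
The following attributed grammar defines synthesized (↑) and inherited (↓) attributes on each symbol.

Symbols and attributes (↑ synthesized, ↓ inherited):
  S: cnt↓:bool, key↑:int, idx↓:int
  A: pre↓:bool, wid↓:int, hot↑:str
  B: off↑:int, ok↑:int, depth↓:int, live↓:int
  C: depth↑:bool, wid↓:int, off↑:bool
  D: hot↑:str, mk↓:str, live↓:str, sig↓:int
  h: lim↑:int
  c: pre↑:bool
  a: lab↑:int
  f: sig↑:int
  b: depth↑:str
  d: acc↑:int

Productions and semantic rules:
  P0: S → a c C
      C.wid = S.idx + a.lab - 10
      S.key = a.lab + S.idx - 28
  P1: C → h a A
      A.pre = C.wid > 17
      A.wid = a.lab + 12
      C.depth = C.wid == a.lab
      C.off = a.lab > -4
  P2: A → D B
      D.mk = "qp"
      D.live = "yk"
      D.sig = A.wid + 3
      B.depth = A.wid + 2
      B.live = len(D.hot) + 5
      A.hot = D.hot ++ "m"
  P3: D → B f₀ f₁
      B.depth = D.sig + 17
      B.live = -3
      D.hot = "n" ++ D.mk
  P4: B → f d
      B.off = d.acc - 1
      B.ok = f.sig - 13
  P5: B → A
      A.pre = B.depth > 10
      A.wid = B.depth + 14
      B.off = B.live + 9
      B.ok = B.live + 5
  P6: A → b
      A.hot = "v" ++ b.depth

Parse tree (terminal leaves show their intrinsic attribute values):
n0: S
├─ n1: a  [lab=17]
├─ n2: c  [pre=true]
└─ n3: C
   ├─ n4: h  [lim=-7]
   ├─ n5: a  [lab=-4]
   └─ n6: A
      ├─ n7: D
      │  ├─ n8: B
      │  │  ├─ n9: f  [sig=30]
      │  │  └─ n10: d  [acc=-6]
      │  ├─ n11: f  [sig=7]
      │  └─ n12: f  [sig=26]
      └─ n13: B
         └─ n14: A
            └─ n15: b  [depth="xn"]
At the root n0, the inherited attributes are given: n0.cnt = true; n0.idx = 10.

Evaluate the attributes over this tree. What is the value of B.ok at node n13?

13

1. n0.cnt = true  [given at root]
2. n0.idx = 10  [given at root]
3. n1.lab = 17  [terminal]
4. n2.pre = true  [terminal]
5. n3.wid = 17  [S.idx + a.lab - 10]
6. n4.lim = -7  [terminal]
7. n5.lab = -4  [terminal]
8. n6.pre = false  [C.wid > 17]
9. n6.wid = 8  [a.lab + 12]
10. n7.mk = "qp"  ["qp"]
11. n7.live = "yk"  ["yk"]
12. n7.sig = 11  [A.wid + 3]
13. n8.depth = 28  [D.sig + 17]
14. n8.live = -3  [-3]
15. n9.sig = 30  [terminal]
16. n10.acc = -6  [terminal]
17. n8.off = -7  [d.acc - 1]
18. n8.ok = 17  [f.sig - 13]
19. n11.sig = 7  [terminal]
20. n12.sig = 26  [terminal]
21. n7.hot = "nqp"  ["n" ++ D.mk]
22. n13.depth = 10  [A.wid + 2]
23. n13.live = 8  [len(D.hot) + 5]
24. n14.pre = false  [B.depth > 10]
25. n14.wid = 24  [B.depth + 14]
26. n15.depth = "xn"  [terminal]
27. n14.hot = "vxn"  ["v" ++ b.depth]
28. n13.off = 17  [B.live + 9]
29. n13.ok = 13  [B.live + 5]
30. n6.hot = "nqpm"  [D.hot ++ "m"]
31. n3.depth = false  [C.wid == a.lab]
32. n3.off = false  [a.lab > -4]
33. n0.key = -1  [a.lab + S.idx - 28]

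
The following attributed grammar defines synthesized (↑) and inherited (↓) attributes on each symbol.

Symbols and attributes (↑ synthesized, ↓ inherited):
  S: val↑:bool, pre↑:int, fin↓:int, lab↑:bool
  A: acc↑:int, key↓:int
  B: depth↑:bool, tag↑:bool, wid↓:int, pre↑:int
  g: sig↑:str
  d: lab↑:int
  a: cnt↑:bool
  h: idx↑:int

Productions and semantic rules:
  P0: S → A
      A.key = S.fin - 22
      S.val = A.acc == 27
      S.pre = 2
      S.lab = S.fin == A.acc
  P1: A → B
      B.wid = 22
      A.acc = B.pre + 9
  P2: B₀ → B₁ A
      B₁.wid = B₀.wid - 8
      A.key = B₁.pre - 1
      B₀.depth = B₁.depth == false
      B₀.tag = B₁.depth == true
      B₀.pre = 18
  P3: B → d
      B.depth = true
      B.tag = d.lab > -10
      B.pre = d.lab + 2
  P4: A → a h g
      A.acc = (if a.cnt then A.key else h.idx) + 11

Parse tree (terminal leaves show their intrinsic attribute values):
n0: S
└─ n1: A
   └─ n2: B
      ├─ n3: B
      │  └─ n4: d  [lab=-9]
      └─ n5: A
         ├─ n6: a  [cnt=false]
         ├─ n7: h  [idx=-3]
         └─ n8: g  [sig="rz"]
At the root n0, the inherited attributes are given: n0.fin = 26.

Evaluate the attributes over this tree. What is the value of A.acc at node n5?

8

1. n0.fin = 26  [given at root]
2. n1.key = 4  [S.fin - 22]
3. n2.wid = 22  [22]
4. n3.wid = 14  [B₀.wid - 8]
5. n4.lab = -9  [terminal]
6. n3.depth = true  [true]
7. n3.tag = true  [d.lab > -10]
8. n3.pre = -7  [d.lab + 2]
9. n5.key = -8  [B₁.pre - 1]
10. n6.cnt = false  [terminal]
11. n7.idx = -3  [terminal]
12. n8.sig = "rz"  [terminal]
13. n5.acc = 8  [(if a.cnt then A.key else h.idx) + 11]
14. n2.depth = false  [B₁.depth == false]
15. n2.tag = true  [B₁.depth == true]
16. n2.pre = 18  [18]
17. n1.acc = 27  [B.pre + 9]
18. n0.val = true  [A.acc == 27]
19. n0.pre = 2  [2]
20. n0.lab = false  [S.fin == A.acc]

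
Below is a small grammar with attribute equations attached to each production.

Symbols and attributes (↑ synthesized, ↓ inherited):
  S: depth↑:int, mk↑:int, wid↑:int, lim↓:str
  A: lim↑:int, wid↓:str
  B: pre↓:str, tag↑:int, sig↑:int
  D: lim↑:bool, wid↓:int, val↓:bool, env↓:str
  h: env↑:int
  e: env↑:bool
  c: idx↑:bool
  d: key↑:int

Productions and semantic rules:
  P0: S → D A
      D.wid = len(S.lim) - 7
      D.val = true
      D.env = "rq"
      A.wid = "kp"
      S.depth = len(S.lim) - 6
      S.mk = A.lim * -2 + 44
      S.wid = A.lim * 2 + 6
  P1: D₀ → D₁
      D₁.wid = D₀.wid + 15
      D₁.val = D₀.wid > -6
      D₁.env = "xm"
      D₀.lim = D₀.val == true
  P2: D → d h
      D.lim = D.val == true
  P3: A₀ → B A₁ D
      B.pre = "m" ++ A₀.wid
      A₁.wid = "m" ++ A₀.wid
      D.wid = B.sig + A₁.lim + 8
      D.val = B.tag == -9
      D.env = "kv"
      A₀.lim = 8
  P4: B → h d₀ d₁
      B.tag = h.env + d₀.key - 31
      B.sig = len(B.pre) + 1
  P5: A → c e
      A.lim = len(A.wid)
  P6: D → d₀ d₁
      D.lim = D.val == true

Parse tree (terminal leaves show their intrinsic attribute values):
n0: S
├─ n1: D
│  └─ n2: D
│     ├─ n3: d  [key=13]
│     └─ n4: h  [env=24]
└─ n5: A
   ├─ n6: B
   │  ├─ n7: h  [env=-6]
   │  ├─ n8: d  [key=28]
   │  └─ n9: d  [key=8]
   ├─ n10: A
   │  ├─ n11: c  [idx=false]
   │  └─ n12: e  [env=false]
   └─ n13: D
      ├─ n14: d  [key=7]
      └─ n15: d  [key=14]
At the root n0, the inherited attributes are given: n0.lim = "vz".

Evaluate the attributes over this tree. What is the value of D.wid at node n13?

1. n0.lim = "vz"  [given at root]
2. n1.wid = -5  [len(S.lim) - 7]
3. n1.val = true  [true]
4. n1.env = "rq"  ["rq"]
5. n2.wid = 10  [D₀.wid + 15]
6. n2.val = true  [D₀.wid > -6]
7. n2.env = "xm"  ["xm"]
8. n3.key = 13  [terminal]
9. n4.env = 24  [terminal]
10. n2.lim = true  [D.val == true]
11. n1.lim = true  [D₀.val == true]
12. n5.wid = "kp"  ["kp"]
13. n6.pre = "mkp"  ["m" ++ A₀.wid]
14. n7.env = -6  [terminal]
15. n8.key = 28  [terminal]
16. n9.key = 8  [terminal]
17. n6.tag = -9  [h.env + d₀.key - 31]
18. n6.sig = 4  [len(B.pre) + 1]
19. n10.wid = "mkp"  ["m" ++ A₀.wid]
20. n11.idx = false  [terminal]
21. n12.env = false  [terminal]
22. n10.lim = 3  [len(A.wid)]
23. n13.wid = 15  [B.sig + A₁.lim + 8]
24. n13.val = true  [B.tag == -9]
25. n13.env = "kv"  ["kv"]
26. n14.key = 7  [terminal]
27. n15.key = 14  [terminal]
28. n13.lim = true  [D.val == true]
29. n5.lim = 8  [8]
30. n0.depth = -4  [len(S.lim) - 6]
31. n0.mk = 28  [A.lim * -2 + 44]
32. n0.wid = 22  [A.lim * 2 + 6]

15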